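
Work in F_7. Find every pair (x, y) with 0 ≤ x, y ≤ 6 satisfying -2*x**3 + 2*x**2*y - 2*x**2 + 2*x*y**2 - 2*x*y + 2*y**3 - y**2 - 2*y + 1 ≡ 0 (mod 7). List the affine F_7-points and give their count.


Affine F_7-points: {(0, 1), (0, 4), (0, 6), (1, 4), (2, 4)}; count = 5.

For each of the 49 pairs (x, y) ∈ F_7², evaluate f(x, y) mod 7. Record the zeros.
  x = 0: [0↦1, 1↦0, 2↦2, 3↦5, 4↦0, 5↦6, 6↦0]  zeros at y ∈ {1, 4, 6}
  x = 1: [0↦4, 1↦5, 2↦6, 3↦5, 4↦0, 5↦3, 6↦5]  zeros at y ∈ {4}
  x = 2: [0↦5, 1↦5, 2↦2, 3↦1, 4↦0, 5↦4, 6↦4]  zeros at y ∈ {4}
  x = 3: [0↦6, 1↦2, 2↦6, 3↦2, 4↦2, 5↦4, 6↦6]  zeros at y ∈ ∅
  x = 4: [0↦2, 1↦5, 2↦6, 3↦3, 4↦1, 5↦5, 6↦6]  zeros at y ∈ ∅
  x = 5: [0↦2, 1↦2, 2↦4, 3↦6, 4↦6, 5↦2, 6↦6]  zeros at y ∈ ∅
  x = 6: [0↦1, 1↦2, 2↦2, 3↦6, 4↦5, 5↦4, 6↦1]  zeros at y ∈ ∅
Collecting zeros: affine points = {(0, 1), (0, 4), (0, 6), (1, 4), (2, 4)}.
Total count |C(F_7)_aff| = 5.


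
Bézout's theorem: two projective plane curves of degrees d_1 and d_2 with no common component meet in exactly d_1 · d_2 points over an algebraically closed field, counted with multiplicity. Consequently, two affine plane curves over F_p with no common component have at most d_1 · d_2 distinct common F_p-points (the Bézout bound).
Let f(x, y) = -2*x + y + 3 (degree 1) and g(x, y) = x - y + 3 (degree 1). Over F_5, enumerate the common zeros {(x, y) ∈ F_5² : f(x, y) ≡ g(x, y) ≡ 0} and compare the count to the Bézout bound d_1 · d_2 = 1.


Common zeros: {(1, 4)}; count = 1; Bézout bound = 1.

deg(f) = 1, deg(g) = 1, so Bézout bound = 1.
Scan x ∈ F_5. For each x, list the y ∈ F_5 with f(x, y) ≡ 0 and those with g(x, y) ≡ 0 (mod 5); the common zeros in that column are the intersection.
  x = 0: f ≡ 0 at y ∈ {2}; g ≡ 0 at y ∈ {3}; common: ∅.
  x = 1: f ≡ 0 at y ∈ {4}; g ≡ 0 at y ∈ {4}; common: {4}.
  x = 2: f ≡ 0 at y ∈ {1}; g ≡ 0 at y ∈ {0}; common: ∅.
  x = 3: f ≡ 0 at y ∈ {3}; g ≡ 0 at y ∈ {1}; common: ∅.
  x = 4: f ≡ 0 at y ∈ {0}; g ≡ 0 at y ∈ {2}; common: ∅.
Collecting: common zeros = {(1, 4)}, so the count is 1.
Comparison with the Bézout bound: 1 ≤ 1 = deg(f)·deg(g), as expected for curves with no common component (the bound is attained).


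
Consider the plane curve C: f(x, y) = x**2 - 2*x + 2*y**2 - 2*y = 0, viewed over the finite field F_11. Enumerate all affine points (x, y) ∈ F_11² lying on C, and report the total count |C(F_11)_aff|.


Affine F_11-points: {(0, 0), (0, 1), (1, 3), (1, 9), (2, 0), (2, 1), (5, 5), (5, 7), (8, 5), (8, 7)}; count = 10.

For each of the 121 pairs (x, y) ∈ F_11², evaluate f(x, y) mod 11. Record the zeros.
  x = 0: [0↦0, 1↦0, 2↦4, 3↦1, 4↦2, 5↦7, 6↦5, 7↦7, 8↦2, 9↦1, 10↦4]  zeros at y ∈ {0, 1}
  x = 1: [0↦10, 1↦10, 2↦3, 3↦0, 4↦1, 5↦6, 6↦4, 7↦6, 8↦1, 9↦0, 10↦3]  zeros at y ∈ {3, 9}
  x = 2: [0↦0, 1↦0, 2↦4, 3↦1, 4↦2, 5↦7, 6↦5, 7↦7, 8↦2, 9↦1, 10↦4]  zeros at y ∈ {0, 1}
  x = 3: [0↦3, 1↦3, 2↦7, 3↦4, 4↦5, 5↦10, 6↦8, 7↦10, 8↦5, 9↦4, 10↦7]  zeros at y ∈ ∅
  x = 4: [0↦8, 1↦8, 2↦1, 3↦9, 4↦10, 5↦4, 6↦2, 7↦4, 8↦10, 9↦9, 10↦1]  zeros at y ∈ ∅
  x = 5: [0↦4, 1↦4, 2↦8, 3↦5, 4↦6, 5↦0, 6↦9, 7↦0, 8↦6, 9↦5, 10↦8]  zeros at y ∈ {5, 7}
  x = 6: [0↦2, 1↦2, 2↦6, 3↦3, 4↦4, 5↦9, 6↦7, 7↦9, 8↦4, 9↦3, 10↦6]  zeros at y ∈ ∅
  x = 7: [0↦2, 1↦2, 2↦6, 3↦3, 4↦4, 5↦9, 6↦7, 7↦9, 8↦4, 9↦3, 10↦6]  zeros at y ∈ ∅
  x = 8: [0↦4, 1↦4, 2↦8, 3↦5, 4↦6, 5↦0, 6↦9, 7↦0, 8↦6, 9↦5, 10↦8]  zeros at y ∈ {5, 7}
  x = 9: [0↦8, 1↦8, 2↦1, 3↦9, 4↦10, 5↦4, 6↦2, 7↦4, 8↦10, 9↦9, 10↦1]  zeros at y ∈ ∅
  x = 10: [0↦3, 1↦3, 2↦7, 3↦4, 4↦5, 5↦10, 6↦8, 7↦10, 8↦5, 9↦4, 10↦7]  zeros at y ∈ ∅
Collecting zeros: affine points = {(0, 0), (0, 1), (1, 3), (1, 9), (2, 0), (2, 1), (5, 5), (5, 7), (8, 5), (8, 7)}.
Total count |C(F_11)_aff| = 10.


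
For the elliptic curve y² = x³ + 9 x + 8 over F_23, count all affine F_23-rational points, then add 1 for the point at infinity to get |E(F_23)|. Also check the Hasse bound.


Affine points = {(0, 10), (0, 13), (1, 8), (1, 15), (3, 4), (3, 19), (4, 4), (4, 19), (6, 5), (6, 18), (7, 0), (9, 6), (9, 17), (11, 9), (11, 14), (12, 2), (12, 21), (14, 7), (14, 16), (16, 4), (16, 19), (19, 0), (20, 0)}; affine count = 23; |E(F_23)| = 24.

Discriminant check: Δ ∝ 4a³ + 27b² = 4·9³ + 27·8² = 4·729 + 27·64 ≡ 21 (mod 23). Nonzero ⇒ E is nonsingular.
For each x ∈ F_23, compute rhs = x³ + 9·x + 8 mod 23, then count y ∈ F_23 with y² ≡ rhs.
  x = 0: rhs = 8, matching y values: 10, 13 (2 points).
  x = 1: rhs = 18, matching y values: 8, 15 (2 points).
  x = 2: rhs = 11, matching y values: none (0 points).
  x = 3: rhs = 16, matching y values: 4, 19 (2 points).
  x = 4: rhs = 16, matching y values: 4, 19 (2 points).
  x = 5: rhs = 17, matching y values: none (0 points).
  x = 6: rhs = 2, matching y values: 5, 18 (2 points).
  x = 7: rhs = 0, matching y values: 0 (1 points).
  x = 8: rhs = 17, matching y values: none (0 points).
  x = 9: rhs = 13, matching y values: 6, 17 (2 points).
  x = 10: rhs = 17, matching y values: none (0 points).
  x = 11: rhs = 12, matching y values: 9, 14 (2 points).
  x = 12: rhs = 4, matching y values: 2, 21 (2 points).
  x = 13: rhs = 22, matching y values: none (0 points).
  x = 14: rhs = 3, matching y values: 7, 16 (2 points).
  x = 15: rhs = 22, matching y values: none (0 points).
  x = 16: rhs = 16, matching y values: 4, 19 (2 points).
  x = 17: rhs = 14, matching y values: none (0 points).
  x = 18: rhs = 22, matching y values: none (0 points).
  x = 19: rhs = 0, matching y values: 0 (1 points).
  x = 20: rhs = 0, matching y values: 0 (1 points).
  x = 21: rhs = 5, matching y values: none (0 points).
  x = 22: rhs = 21, matching y values: none (0 points).
Total affine count: 23.
Full point count |E(F_23)| = 23 + 1 = 24.
Hasse bound: |24 − (23+1)| = |0| = 0 ≤ 2√23 ≈ 9.5917 ✓.


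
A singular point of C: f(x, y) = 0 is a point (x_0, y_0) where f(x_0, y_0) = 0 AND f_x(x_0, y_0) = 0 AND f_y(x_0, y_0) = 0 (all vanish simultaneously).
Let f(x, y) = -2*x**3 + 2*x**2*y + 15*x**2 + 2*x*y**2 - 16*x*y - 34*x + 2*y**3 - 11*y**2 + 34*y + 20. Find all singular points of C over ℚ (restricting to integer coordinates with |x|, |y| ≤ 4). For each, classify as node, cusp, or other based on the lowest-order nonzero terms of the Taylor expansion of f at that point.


Singular points: {(3, 1)}; classification: node.

Compute partial derivatives:
  f_x = -6*x**2 + 4*x*y + 30*x + 2*y**2 - 16*y - 34.
  f_y = 2*x**2 + 4*x*y - 16*x + 6*y**2 - 22*y + 34.
Scan x_0 ∈ {−4, ..., 4}. For each x_0, f_y(x_0, y) is a polynomial in y; find its integer roots y ∈ {−4, ..., 4}, then test f_x and f at those candidates.
  x = -4: f_y(-4, y) = 6*y**2 - 38*y + 130; no integer root y with |y| ≤ 4.
  x = -3: f_y(-3, y) = 6*y**2 - 34*y + 100; no integer root y with |y| ≤ 4.
  x = -2: f_y(-2, y) = 6*y**2 - 30*y + 74; no integer root y with |y| ≤ 4.
  x = -1: f_y(-1, y) = 6*y**2 - 26*y + 52; no integer root y with |y| ≤ 4.
  x = 0: f_y(0, y) = 6*y**2 - 22*y + 34; no integer root y with |y| ≤ 4.
  x = 1: f_y(1, y) = 6*y**2 - 18*y + 20; no integer root y with |y| ≤ 4.
  x = 2: f_y(2, y) = 6*y**2 - 14*y + 10; no integer root y with |y| ≤ 4.
  x = 3: f_y(3, y) = 6*y**2 - 10*y + 4; vanishes at y ∈ {1}. (3, 1): f_x = 0, f = 0 — SINGULAR.
  x = 4: f_y(4, y) = 6*y**2 - 6*y + 2; no integer root y with |y| ≤ 4.
Only singular point on the grid: (3, 1).
Classify: substitute x = 3 + u, y = 1 + v and expand: f = -2*u**3 + 2*u**2*v - u**2 + 2*u*v**2 + 2*v**3 + v**2.
No constant or linear terms (consistent with a singular point). Quadratic part: -u**2 + v**2. Cubic part: -2*u**3 + 2*u**2*v + 2*u*v**2 + 2*v**3.
The quadratic part v**2 - u**2 = (v − u)(v + u) splits into two distinct linear factors, so there are two distinct tangent lines y − 1 = ±(x − 3) — this is a node (ordinary double point).
Classification: node.


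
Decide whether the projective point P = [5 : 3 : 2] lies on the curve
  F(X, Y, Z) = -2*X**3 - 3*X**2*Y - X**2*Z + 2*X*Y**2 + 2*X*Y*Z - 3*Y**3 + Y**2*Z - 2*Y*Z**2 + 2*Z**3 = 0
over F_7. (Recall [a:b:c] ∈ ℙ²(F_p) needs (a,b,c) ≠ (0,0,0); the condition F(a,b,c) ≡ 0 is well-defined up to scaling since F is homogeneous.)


F(5,3,2) ≡ 2 (mod 7); P is NOT on the curve.

Evaluate F(5, 3, 2) term-by-term (mod 7).
  -2*X**3 ↦ -2·125·1·1 = -250
  -3*X**2*Y ↦ -3·25·3·1 = -225
  -X**2*Z ↦ -1·25·1·2 = -50
  2*X*Y**2 ↦ 2·5·9·1 = 90
  2*X*Y*Z ↦ 2·5·3·2 = 60
  -3*Y**3 ↦ -3·1·27·1 = -81
  Y**2*Z ↦ 1·1·9·2 = 18
  -2*Y*Z**2 ↦ -2·1·3·4 = -24
  2*Z**3 ↦ 2·1·1·8 = 16
Sum: F(5, 3, 2) = (-250) + (-225) + (-50) + (90) + (60) + (-81) + (18) + (-24) + (16) = -446.
Reducing mod 7: -446 ≡ 2 (mod 7).
Since F(a, b, c) ≡ 2 ≠ 0 (mod 7), P does NOT lie on the curve.


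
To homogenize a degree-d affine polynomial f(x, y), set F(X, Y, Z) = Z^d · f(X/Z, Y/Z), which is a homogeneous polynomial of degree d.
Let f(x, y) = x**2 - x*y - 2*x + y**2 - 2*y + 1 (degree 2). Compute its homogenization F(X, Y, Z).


F(X, Y, Z) = X**2 - X*Y - 2*X*Z + Y**2 - 2*Y*Z + Z**2

deg(f) = 2.
Substitute x = X/Z, y = Y/Z into f, then multiply by Z^2.
  monomial 1·x^2·y^0 ↦ 1·X^2·Y^0·Z^0.
  monomial -1·x^1·y^1 ↦ -1·X^1·Y^1·Z^0.
  monomial -2·x^1·y^0 ↦ -2·X^1·Y^0·Z^1.
  monomial 1·x^0·y^2 ↦ 1·X^0·Y^2·Z^0.
  monomial -2·x^0·y^1 ↦ -2·X^0·Y^1·Z^1.
  monomial 1·x^0·y^0 ↦ 1·X^0·Y^0·Z^2.
Collecting: F(X, Y, Z) = X**2 - X*Y - 2*X*Z + Y**2 - 2*Y*Z + Z**2.


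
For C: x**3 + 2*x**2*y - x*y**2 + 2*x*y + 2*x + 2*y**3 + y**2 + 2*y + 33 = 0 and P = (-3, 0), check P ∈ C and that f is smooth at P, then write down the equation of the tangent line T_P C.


Tangent line at P: 29*x + 14*y + 87 = 0.

Step 1: f(-3, 0) = 0, so P lies on C.
Step 2: partial derivatives
  f_x(x, y) = 3*x**2 + 4*x*y - y**2 + 2*y + 2, f_y(x, y) = 2*x**2 - 2*x*y + 2*x + 6*y**2 + 2*y + 2.
  f_x(P) = 29, f_y(P) = 14 (gradient nonzero, so P is smooth).
Step 3: tangent line at P: 29·(x − -3) + 14·(y − 0) = 0.
Expanding: 29*x + 14*y + 87 = 0.


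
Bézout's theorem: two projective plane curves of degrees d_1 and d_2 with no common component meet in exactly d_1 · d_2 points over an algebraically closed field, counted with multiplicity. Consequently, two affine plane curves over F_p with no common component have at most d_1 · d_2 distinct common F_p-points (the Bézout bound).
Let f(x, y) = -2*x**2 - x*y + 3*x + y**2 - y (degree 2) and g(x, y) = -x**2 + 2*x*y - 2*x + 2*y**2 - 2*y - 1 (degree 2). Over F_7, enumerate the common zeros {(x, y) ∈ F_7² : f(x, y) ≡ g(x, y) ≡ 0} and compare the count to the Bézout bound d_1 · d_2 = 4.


Common zeros: {(5, 6)}; count = 1; Bézout bound = 4.

deg(f) = 2, deg(g) = 2, so Bézout bound = 4.
Scan x ∈ F_7. For each x, list the y ∈ F_7 with f(x, y) ≡ 0 and those with g(x, y) ≡ 0 (mod 7); the common zeros in that column are the intersection.
  x = 0: f ≡ 0 at y ∈ {0, 1}; g ≡ 0 at y ∈ ∅; common: ∅.
  x = 1: f ≡ 0 at y ∈ {1}; g ≡ 0 at y ∈ {3, 4}; common: ∅.
  x = 2: f ≡ 0 at y ∈ ∅; g ≡ 0 at y ∈ ∅; common: ∅.
  x = 3: f ≡ 0 at y ∈ ∅; g ≡ 0 at y ∈ {2, 3}; common: ∅.
  x = 4: f ≡ 0 at y ∈ {6}; g ≡ 0 at y ∈ ∅; common: ∅.
  x = 5: f ≡ 0 at y ∈ {0, 6}; g ≡ 0 at y ∈ {4, 6}; common: {6}.
  x = 6: f ≡ 0 at y ∈ ∅; g ≡ 0 at y ∈ {0, 2}; common: ∅.
Collecting: common zeros = {(5, 6)}, so the count is 1.
Comparison with the Bézout bound: 1 ≤ 4 = deg(f)·deg(g), as expected for curves with no common component (the affine F_7-count falls short of the bound because intersections may lie at infinity, over extension fields, or carry multiplicity).


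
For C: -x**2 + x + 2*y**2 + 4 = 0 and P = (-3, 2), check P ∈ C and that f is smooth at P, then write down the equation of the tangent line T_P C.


Tangent line at P: 7*x + 8*y + 5 = 0.

Step 1: f(-3, 2) = 0, so P lies on C.
Step 2: partial derivatives
  f_x(x, y) = 1 - 2*x, f_y(x, y) = 4*y.
  f_x(P) = 7, f_y(P) = 8 (gradient nonzero, so P is smooth).
Step 3: tangent line at P: 7·(x − -3) + 8·(y − 2) = 0.
Expanding: 7*x + 8*y + 5 = 0.


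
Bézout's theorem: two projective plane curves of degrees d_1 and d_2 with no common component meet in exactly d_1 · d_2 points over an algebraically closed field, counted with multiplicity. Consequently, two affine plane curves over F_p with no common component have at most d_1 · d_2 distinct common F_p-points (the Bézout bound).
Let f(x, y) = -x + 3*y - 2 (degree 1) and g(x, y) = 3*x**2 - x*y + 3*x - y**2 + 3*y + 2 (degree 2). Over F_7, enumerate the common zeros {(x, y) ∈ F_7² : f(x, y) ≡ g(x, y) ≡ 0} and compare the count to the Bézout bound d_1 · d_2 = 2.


Common zeros: {(4, 2)}; count = 1; Bézout bound = 2.

deg(f) = 1, deg(g) = 2, so Bézout bound = 2.
Scan x ∈ F_7. For each x, list the y ∈ F_7 with f(x, y) ≡ 0 and those with g(x, y) ≡ 0 (mod 7); the common zeros in that column are the intersection.
  x = 0: f ≡ 0 at y ∈ {3}; g ≡ 0 at y ∈ ∅; common: ∅.
  x = 1: f ≡ 0 at y ∈ {1}; g ≡ 0 at y ∈ {4, 5}; common: ∅.
  x = 2: f ≡ 0 at y ∈ {6}; g ≡ 0 at y ∈ {3, 5}; common: ∅.
  x = 3: f ≡ 0 at y ∈ {4}; g ≡ 0 at y ∈ ∅; common: ∅.
  x = 4: f ≡ 0 at y ∈ {2}; g ≡ 0 at y ∈ {2, 4}; common: {2}.
  x = 5: f ≡ 0 at y ∈ {0}; g ≡ 0 at y ∈ {2, 3}; common: ∅.
  x = 6: f ≡ 0 at y ∈ {5}; g ≡ 0 at y ∈ ∅; common: ∅.
Collecting: common zeros = {(4, 2)}, so the count is 1.
Comparison with the Bézout bound: 1 ≤ 2 = deg(f)·deg(g), as expected for curves with no common component (the affine F_7-count falls short of the bound because intersections may lie at infinity, over extension fields, or carry multiplicity).


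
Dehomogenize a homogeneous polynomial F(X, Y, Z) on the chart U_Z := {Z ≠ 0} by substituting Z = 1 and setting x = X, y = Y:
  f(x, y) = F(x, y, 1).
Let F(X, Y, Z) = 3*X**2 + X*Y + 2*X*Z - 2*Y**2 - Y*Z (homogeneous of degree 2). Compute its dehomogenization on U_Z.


f(x, y) = 3*x**2 + x*y + 2*x - 2*y**2 - y

On U_Z we set Z = 1. Each monomial c·X^i·Y^j·Z^k in F becomes c·x^i·y^j·1^k = c·x^i·y^j.
Substituting Z = 1: F(X, Y, 1) = 3*x**2 + x*y + 2*x - 2*y**2 - y.
Note: deg(f) ≤ deg(F) = 2; strict inequality happens when F is divisible by Z (lost terms).


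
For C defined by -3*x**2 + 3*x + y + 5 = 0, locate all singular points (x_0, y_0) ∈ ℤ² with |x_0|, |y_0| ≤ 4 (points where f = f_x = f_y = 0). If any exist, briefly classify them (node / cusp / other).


No singular points in the scanned grid; C is smooth there.

Compute partial derivatives:
  f_x = 3 - 6*x.
  f_y = 1.
f_y = 1 is a nonzero constant, so f_y never vanishes: no point (x, y) can satisfy f = f_x = f_y = 0. In particular no (x, y) ∈ {−4, ..., 4}² is singular; the curve is smooth.


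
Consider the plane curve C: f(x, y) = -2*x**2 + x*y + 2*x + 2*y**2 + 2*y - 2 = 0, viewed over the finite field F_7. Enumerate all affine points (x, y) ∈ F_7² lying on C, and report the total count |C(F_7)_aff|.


Affine F_7-points: {(1, 4), (1, 5), (2, 1), (2, 4), (3, 0), (3, 1), (5, 0), (6, 5)}; count = 8.

For each of the 49 pairs (x, y) ∈ F_7², evaluate f(x, y) mod 7. Record the zeros.
  x = 0: [0↦5, 1↦2, 2↦3, 3↦1, 4↦3, 5↦2, 6↦5]  zeros at y ∈ ∅
  x = 1: [0↦5, 1↦3, 2↦5, 3↦4, 4↦0, 5↦0, 6↦4]  zeros at y ∈ {4, 5}
  x = 2: [0↦1, 1↦0, 2↦3, 3↦3, 4↦0, 5↦1, 6↦6]  zeros at y ∈ {1, 4}
  x = 3: [0↦0, 1↦0, 2↦4, 3↦5, 4↦3, 5↦5, 6↦4]  zeros at y ∈ {0, 1}
  x = 4: [0↦2, 1↦3, 2↦1, 3↦3, 4↦2, 5↦5, 6↦5]  zeros at y ∈ ∅
  x = 5: [0↦0, 1↦2, 2↦1, 3↦4, 4↦4, 5↦1, 6↦2]  zeros at y ∈ {0}
  x = 6: [0↦1, 1↦4, 2↦4, 3↦1, 4↦2, 5↦0, 6↦2]  zeros at y ∈ {5}
Collecting zeros: affine points = {(1, 4), (1, 5), (2, 1), (2, 4), (3, 0), (3, 1), (5, 0), (6, 5)}.
Total count |C(F_7)_aff| = 8.


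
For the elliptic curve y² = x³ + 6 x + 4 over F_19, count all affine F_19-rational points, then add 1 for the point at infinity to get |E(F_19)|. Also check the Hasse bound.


Affine points = {(0, 2), (0, 17), (1, 7), (1, 12), (2, 9), (2, 10), (3, 7), (3, 12), (4, 4), (4, 15), (5, 8), (5, 11), (6, 3), (6, 16), (7, 3), (7, 16), (10, 0), (14, 1), (14, 18), (15, 7), (15, 12), (16, 4), (16, 15), (18, 4), (18, 15)}; affine count = 25; |E(F_19)| = 26.

Discriminant check: Δ ∝ 4a³ + 27b² = 4·6³ + 27·4² = 4·216 + 27·16 ≡ 4 (mod 19). Nonzero ⇒ E is nonsingular.
For each x ∈ F_19, compute rhs = x³ + 6·x + 4 mod 19, then count y ∈ F_19 with y² ≡ rhs.
  x = 0: rhs = 4, matching y values: 2, 17 (2 points).
  x = 1: rhs = 11, matching y values: 7, 12 (2 points).
  x = 2: rhs = 5, matching y values: 9, 10 (2 points).
  x = 3: rhs = 11, matching y values: 7, 12 (2 points).
  x = 4: rhs = 16, matching y values: 4, 15 (2 points).
  x = 5: rhs = 7, matching y values: 8, 11 (2 points).
  x = 6: rhs = 9, matching y values: 3, 16 (2 points).
  x = 7: rhs = 9, matching y values: 3, 16 (2 points).
  x = 8: rhs = 13, matching y values: none (0 points).
  x = 9: rhs = 8, matching y values: none (0 points).
  x = 10: rhs = 0, matching y values: 0 (1 points).
  x = 11: rhs = 14, matching y values: none (0 points).
  x = 12: rhs = 18, matching y values: none (0 points).
  x = 13: rhs = 18, matching y values: none (0 points).
  x = 14: rhs = 1, matching y values: 1, 18 (2 points).
  x = 15: rhs = 11, matching y values: 7, 12 (2 points).
  x = 16: rhs = 16, matching y values: 4, 15 (2 points).
  x = 17: rhs = 3, matching y values: none (0 points).
  x = 18: rhs = 16, matching y values: 4, 15 (2 points).
Total affine count: 25.
Full point count |E(F_19)| = 25 + 1 = 26.
Hasse bound: |26 − (19+1)| = |6| = 6 ≤ 2√19 ≈ 8.7178 ✓.


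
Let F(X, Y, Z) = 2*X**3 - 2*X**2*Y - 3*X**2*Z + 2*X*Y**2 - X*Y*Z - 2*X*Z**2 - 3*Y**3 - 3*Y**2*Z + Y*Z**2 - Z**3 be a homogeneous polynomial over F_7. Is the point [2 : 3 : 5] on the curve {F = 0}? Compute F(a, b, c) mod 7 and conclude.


F(2,3,5) ≡ 6 (mod 7); P is NOT on the curve.

Evaluate F(2, 3, 5) term-by-term (mod 7).
  2*X**3 ↦ 2·8·1·1 = 16
  -2*X**2*Y ↦ -2·4·3·1 = -24
  -3*X**2*Z ↦ -3·4·1·5 = -60
  2*X*Y**2 ↦ 2·2·9·1 = 36
  -X*Y*Z ↦ -1·2·3·5 = -30
  -2*X*Z**2 ↦ -2·2·1·25 = -100
  -3*Y**3 ↦ -3·1·27·1 = -81
  -3*Y**2*Z ↦ -3·1·9·5 = -135
  Y*Z**2 ↦ 1·1·3·25 = 75
  -Z**3 ↦ -1·1·1·125 = -125
Sum: F(2, 3, 5) = (16) + (-24) + (-60) + (36) + (-30) + (-100) + (-81) + (-135) + (75) + (-125) = -428.
Reducing mod 7: -428 ≡ 6 (mod 7).
Since F(a, b, c) ≡ 6 ≠ 0 (mod 7), P does NOT lie on the curve.


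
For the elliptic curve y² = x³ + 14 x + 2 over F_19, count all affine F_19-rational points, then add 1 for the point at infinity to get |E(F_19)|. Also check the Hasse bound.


Affine points = {(1, 6), (1, 13), (2, 0), (5, 8), (5, 11), (6, 6), (6, 13), (7, 5), (7, 14), (11, 9), (11, 10), (12, 6), (12, 13), (13, 5), (13, 14), (14, 4), (14, 15), (16, 3), (16, 16), (17, 2), (17, 17), (18, 5), (18, 14)}; affine count = 23; |E(F_19)| = 24.

Discriminant check: Δ ∝ 4a³ + 27b² = 4·14³ + 27·2² = 4·2744 + 27·4 ≡ 7 (mod 19). Nonzero ⇒ E is nonsingular.
For each x ∈ F_19, compute rhs = x³ + 14·x + 2 mod 19, then count y ∈ F_19 with y² ≡ rhs.
  x = 0: rhs = 2, matching y values: none (0 points).
  x = 1: rhs = 17, matching y values: 6, 13 (2 points).
  x = 2: rhs = 0, matching y values: 0 (1 points).
  x = 3: rhs = 14, matching y values: none (0 points).
  x = 4: rhs = 8, matching y values: none (0 points).
  x = 5: rhs = 7, matching y values: 8, 11 (2 points).
  x = 6: rhs = 17, matching y values: 6, 13 (2 points).
  x = 7: rhs = 6, matching y values: 5, 14 (2 points).
  x = 8: rhs = 18, matching y values: none (0 points).
  x = 9: rhs = 2, matching y values: none (0 points).
  x = 10: rhs = 2, matching y values: none (0 points).
  x = 11: rhs = 5, matching y values: 9, 10 (2 points).
  x = 12: rhs = 17, matching y values: 6, 13 (2 points).
  x = 13: rhs = 6, matching y values: 5, 14 (2 points).
  x = 14: rhs = 16, matching y values: 4, 15 (2 points).
  x = 15: rhs = 15, matching y values: none (0 points).
  x = 16: rhs = 9, matching y values: 3, 16 (2 points).
  x = 17: rhs = 4, matching y values: 2, 17 (2 points).
  x = 18: rhs = 6, matching y values: 5, 14 (2 points).
Total affine count: 23.
Full point count |E(F_19)| = 23 + 1 = 24.
Hasse bound: |24 − (19+1)| = |4| = 4 ≤ 2√19 ≈ 8.7178 ✓.


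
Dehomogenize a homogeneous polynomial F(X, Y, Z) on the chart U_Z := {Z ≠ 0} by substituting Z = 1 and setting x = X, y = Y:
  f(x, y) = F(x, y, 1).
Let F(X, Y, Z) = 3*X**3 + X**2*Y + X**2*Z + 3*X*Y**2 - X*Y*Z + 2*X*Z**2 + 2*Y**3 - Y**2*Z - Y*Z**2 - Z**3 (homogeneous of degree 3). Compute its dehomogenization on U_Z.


f(x, y) = 3*x**3 + x**2*y + x**2 + 3*x*y**2 - x*y + 2*x + 2*y**3 - y**2 - y - 1

On U_Z we set Z = 1. Each monomial c·X^i·Y^j·Z^k in F becomes c·x^i·y^j·1^k = c·x^i·y^j.
Substituting Z = 1: F(X, Y, 1) = 3*x**3 + x**2*y + x**2 + 3*x*y**2 - x*y + 2*x + 2*y**3 - y**2 - y - 1.
Note: deg(f) ≤ deg(F) = 3; strict inequality happens when F is divisible by Z (lost terms).


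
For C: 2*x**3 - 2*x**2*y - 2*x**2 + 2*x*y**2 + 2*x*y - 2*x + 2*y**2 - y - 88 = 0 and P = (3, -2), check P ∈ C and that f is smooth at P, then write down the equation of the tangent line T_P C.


Tangent line at P: 68*x - 45*y - 294 = 0.

Step 1: f(3, -2) = 0, so P lies on C.
Step 2: partial derivatives
  f_x(x, y) = 6*x**2 - 4*x*y - 4*x + 2*y**2 + 2*y - 2, f_y(x, y) = -2*x**2 + 4*x*y + 2*x + 4*y - 1.
  f_x(P) = 68, f_y(P) = -45 (gradient nonzero, so P is smooth).
Step 3: tangent line at P: 68·(x − 3) + -45·(y − -2) = 0.
Expanding: 68*x - 45*y - 294 = 0.


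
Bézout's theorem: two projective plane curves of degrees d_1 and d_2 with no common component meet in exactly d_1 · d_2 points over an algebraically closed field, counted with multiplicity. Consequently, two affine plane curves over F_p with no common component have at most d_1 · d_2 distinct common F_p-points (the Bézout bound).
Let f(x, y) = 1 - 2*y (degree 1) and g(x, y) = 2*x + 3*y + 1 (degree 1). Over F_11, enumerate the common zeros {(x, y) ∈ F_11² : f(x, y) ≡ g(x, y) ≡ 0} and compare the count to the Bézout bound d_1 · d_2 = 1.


Common zeros: {(7, 6)}; count = 1; Bézout bound = 1.

deg(f) = 1, deg(g) = 1, so Bézout bound = 1.
Scan x ∈ F_11. For each x, list the y ∈ F_11 with f(x, y) ≡ 0 and those with g(x, y) ≡ 0 (mod 11); the common zeros in that column are the intersection.
  x = 0: f ≡ 0 at y ∈ {6}; g ≡ 0 at y ∈ {7}; common: ∅.
  x = 1: f ≡ 0 at y ∈ {6}; g ≡ 0 at y ∈ {10}; common: ∅.
  x = 2: f ≡ 0 at y ∈ {6}; g ≡ 0 at y ∈ {2}; common: ∅.
  x = 3: f ≡ 0 at y ∈ {6}; g ≡ 0 at y ∈ {5}; common: ∅.
  x = 4: f ≡ 0 at y ∈ {6}; g ≡ 0 at y ∈ {8}; common: ∅.
  x = 5: f ≡ 0 at y ∈ {6}; g ≡ 0 at y ∈ {0}; common: ∅.
  x = 6: f ≡ 0 at y ∈ {6}; g ≡ 0 at y ∈ {3}; common: ∅.
  x = 7: f ≡ 0 at y ∈ {6}; g ≡ 0 at y ∈ {6}; common: {6}.
  x = 8: f ≡ 0 at y ∈ {6}; g ≡ 0 at y ∈ {9}; common: ∅.
  x = 9: f ≡ 0 at y ∈ {6}; g ≡ 0 at y ∈ {1}; common: ∅.
  x = 10: f ≡ 0 at y ∈ {6}; g ≡ 0 at y ∈ {4}; common: ∅.
Collecting: common zeros = {(7, 6)}, so the count is 1.
Comparison with the Bézout bound: 1 ≤ 1 = deg(f)·deg(g), as expected for curves with no common component (the bound is attained).


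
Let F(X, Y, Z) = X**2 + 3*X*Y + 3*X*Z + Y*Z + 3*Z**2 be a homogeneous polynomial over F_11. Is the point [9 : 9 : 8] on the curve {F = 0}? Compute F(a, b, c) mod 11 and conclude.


F(9,9,8) ≡ 1 (mod 11); P is NOT on the curve.

Evaluate F(9, 9, 8) term-by-term (mod 11).
  X**2 ↦ 1·81·1·1 = 81
  3*X*Y ↦ 3·9·9·1 = 243
  3*X*Z ↦ 3·9·1·8 = 216
  Y*Z ↦ 1·1·9·8 = 72
  3*Z**2 ↦ 3·1·1·64 = 192
Sum: F(9, 9, 8) = (81) + (243) + (216) + (72) + (192) = 804.
Reducing mod 11: 804 ≡ 1 (mod 11).
Since F(a, b, c) ≡ 1 ≠ 0 (mod 11), P does NOT lie on the curve.


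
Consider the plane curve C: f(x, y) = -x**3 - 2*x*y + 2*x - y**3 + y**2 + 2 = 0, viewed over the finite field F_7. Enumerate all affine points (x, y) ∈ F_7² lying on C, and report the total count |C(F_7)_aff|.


Affine F_7-points: {(0, 5), (1, 3), (1, 6), (2, 2), (3, 2), (3, 4), (5, 3)}; count = 7.

For each of the 49 pairs (x, y) ∈ F_7², evaluate f(x, y) mod 7. Record the zeros.
  x = 0: [0↦2, 1↦2, 2↦5, 3↦5, 4↦3, 5↦0, 6↦4]  zeros at y ∈ {5}
  x = 1: [0↦3, 1↦1, 2↦2, 3↦0, 4↦3, 5↦5, 6↦0]  zeros at y ∈ {3, 6}
  x = 2: [0↦5, 1↦1, 2↦0, 3↦3, 4↦4, 5↦4, 6↦4]  zeros at y ∈ {2}
  x = 3: [0↦2, 1↦3, 2↦0, 3↦1, 4↦0, 5↦5, 6↦3]  zeros at y ∈ {2, 4}
  x = 4: [0↦2, 1↦1, 2↦3, 3↦2, 4↦6, 5↦2, 6↦5]  zeros at y ∈ ∅
  x = 5: [0↦6, 1↦3, 2↦3, 3↦0, 4↦2, 5↦3, 6↦4]  zeros at y ∈ {3}
  x = 6: [0↦1, 1↦3, 2↦1, 3↦3, 4↦3, 5↦2, 6↦1]  zeros at y ∈ ∅
Collecting zeros: affine points = {(0, 5), (1, 3), (1, 6), (2, 2), (3, 2), (3, 4), (5, 3)}.
Total count |C(F_7)_aff| = 7.


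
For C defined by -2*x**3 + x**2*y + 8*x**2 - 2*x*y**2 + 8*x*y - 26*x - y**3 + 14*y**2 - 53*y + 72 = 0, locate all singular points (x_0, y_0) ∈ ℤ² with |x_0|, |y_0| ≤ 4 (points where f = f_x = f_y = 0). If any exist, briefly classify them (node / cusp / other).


Singular points: {(2, 3)}; classification: node.

Compute partial derivatives:
  f_x = -6*x**2 + 2*x*y + 16*x - 2*y**2 + 8*y - 26.
  f_y = x**2 - 4*x*y + 8*x - 3*y**2 + 28*y - 53.
Scan x_0 ∈ {−4, ..., 4}. For each x_0, f_y(x_0, y) is a polynomial in y; find its integer roots y ∈ {−4, ..., 4}, then test f_x and f at those candidates.
  x = -4: f_y(-4, y) = -3*y**2 + 44*y - 69; no integer root y with |y| ≤ 4.
  x = -3: f_y(-3, y) = -3*y**2 + 40*y - 68; vanishes at y ∈ {2}. (-3, 2): f_x = -132 ≠ 0.
  x = -2: f_y(-2, y) = -3*y**2 + 36*y - 65; no integer root y with |y| ≤ 4.
  x = -1: f_y(-1, y) = -3*y**2 + 32*y - 60; no integer root y with |y| ≤ 4.
  x = 0: f_y(0, y) = -3*y**2 + 28*y - 53; no integer root y with |y| ≤ 4.
  x = 1: f_y(1, y) = -3*y**2 + 24*y - 44; no integer root y with |y| ≤ 4.
  x = 2: f_y(2, y) = -3*y**2 + 20*y - 33; vanishes at y ∈ {3}. (2, 3): f_x = 0, f = 0 — SINGULAR.
  x = 3: f_y(3, y) = -3*y**2 + 16*y - 20; vanishes at y ∈ {2}. (3, 2): f_x = -12 ≠ 0.
  x = 4: f_y(4, y) = -3*y**2 + 12*y - 5; no integer root y with |y| ≤ 4.
Only singular point on the grid: (2, 3).
Classify: substitute x = 2 + u, y = 3 + v and expand: f = -2*u**3 + u**2*v - u**2 - 2*u*v**2 - v**3 + v**2.
No constant or linear terms (consistent with a singular point). Quadratic part: -u**2 + v**2. Cubic part: -2*u**3 + u**2*v - 2*u*v**2 - v**3.
The quadratic part v**2 - u**2 = (v − u)(v + u) splits into two distinct linear factors, so there are two distinct tangent lines y − 3 = ±(x − 2) — this is a node (ordinary double point).
Classification: node.


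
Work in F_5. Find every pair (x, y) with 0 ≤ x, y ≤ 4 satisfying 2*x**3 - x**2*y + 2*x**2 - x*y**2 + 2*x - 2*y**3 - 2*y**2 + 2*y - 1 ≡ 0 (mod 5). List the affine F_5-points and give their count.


Affine F_5-points: {(1, 0), (4, 1)}; count = 2.

For each of the 25 pairs (x, y) ∈ F_5², evaluate f(x, y) mod 5. Record the zeros.
  x = 0: [0↦4, 1↦2, 2↦4, 3↦3, 4↦2]  zeros at y ∈ ∅
  x = 1: [0↦0, 1↦1, 2↦4, 3↦2, 4↦3]  zeros at y ∈ {0}
  x = 2: [0↦2, 1↦4, 2↦1, 3↦1, 4↦2]  zeros at y ∈ ∅
  x = 3: [0↦2, 1↦3, 2↦2, 3↦2, 4↦1]  zeros at y ∈ ∅
  x = 4: [0↦2, 1↦0, 2↦4, 3↦2, 4↦2]  zeros at y ∈ {1}
Collecting zeros: affine points = {(1, 0), (4, 1)}.
Total count |C(F_5)_aff| = 2.


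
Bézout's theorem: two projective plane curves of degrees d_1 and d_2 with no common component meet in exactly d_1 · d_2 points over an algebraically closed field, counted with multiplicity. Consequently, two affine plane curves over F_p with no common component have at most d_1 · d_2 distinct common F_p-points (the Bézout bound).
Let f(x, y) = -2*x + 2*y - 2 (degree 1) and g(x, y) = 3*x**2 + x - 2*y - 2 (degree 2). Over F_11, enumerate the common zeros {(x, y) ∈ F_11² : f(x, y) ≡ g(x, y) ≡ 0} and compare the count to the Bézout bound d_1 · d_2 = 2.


Common zeros: {(5, 6), (10, 0)}; count = 2; Bézout bound = 2.

deg(f) = 1, deg(g) = 2, so Bézout bound = 2.
Scan x ∈ F_11. For each x, list the y ∈ F_11 with f(x, y) ≡ 0 and those with g(x, y) ≡ 0 (mod 11); the common zeros in that column are the intersection.
  x = 0: f ≡ 0 at y ∈ {1}; g ≡ 0 at y ∈ {10}; common: ∅.
  x = 1: f ≡ 0 at y ∈ {2}; g ≡ 0 at y ∈ {1}; common: ∅.
  x = 2: f ≡ 0 at y ∈ {3}; g ≡ 0 at y ∈ {6}; common: ∅.
  x = 3: f ≡ 0 at y ∈ {4}; g ≡ 0 at y ∈ {3}; common: ∅.
  x = 4: f ≡ 0 at y ∈ {5}; g ≡ 0 at y ∈ {3}; common: ∅.
  x = 5: f ≡ 0 at y ∈ {6}; g ≡ 0 at y ∈ {6}; common: {6}.
  x = 6: f ≡ 0 at y ∈ {7}; g ≡ 0 at y ∈ {1}; common: ∅.
  x = 7: f ≡ 0 at y ∈ {8}; g ≡ 0 at y ∈ {10}; common: ∅.
  x = 8: f ≡ 0 at y ∈ {9}; g ≡ 0 at y ∈ {0}; common: ∅.
  x = 9: f ≡ 0 at y ∈ {10}; g ≡ 0 at y ∈ {4}; common: ∅.
  x = 10: f ≡ 0 at y ∈ {0}; g ≡ 0 at y ∈ {0}; common: {0}.
Collecting: common zeros = {(5, 6), (10, 0)}, so the count is 2.
Comparison with the Bézout bound: 2 ≤ 2 = deg(f)·deg(g), as expected for curves with no common component (the bound is attained).


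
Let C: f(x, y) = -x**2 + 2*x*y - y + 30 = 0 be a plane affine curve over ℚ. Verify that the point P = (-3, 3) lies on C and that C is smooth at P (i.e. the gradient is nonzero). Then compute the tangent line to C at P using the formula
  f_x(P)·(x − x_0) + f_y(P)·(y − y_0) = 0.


Tangent line at P: 12*x - 7*y + 57 = 0.

Step 1: f(-3, 3) = 0, so P lies on C.
Step 2: partial derivatives
  f_x(x, y) = -2*x + 2*y, f_y(x, y) = 2*x - 1.
  f_x(P) = 12, f_y(P) = -7 (gradient nonzero, so P is smooth).
Step 3: tangent line at P: 12·(x − -3) + -7·(y − 3) = 0.
Expanding: 12*x - 7*y + 57 = 0.


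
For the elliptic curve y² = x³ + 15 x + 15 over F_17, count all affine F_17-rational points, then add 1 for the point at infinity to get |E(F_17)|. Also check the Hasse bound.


Affine points = {(0, 7), (0, 10), (2, 6), (2, 11), (3, 6), (3, 11), (6, 7), (6, 10), (7, 2), (7, 15), (8, 1), (8, 16), (10, 3), (10, 14), (11, 7), (11, 10), (12, 6), (12, 11), (16, 4), (16, 13)}; affine count = 20; |E(F_17)| = 21.

Discriminant check: Δ ∝ 4a³ + 27b² = 4·15³ + 27·15² = 4·3375 + 27·225 ≡ 8 (mod 17). Nonzero ⇒ E is nonsingular.
For each x ∈ F_17, compute rhs = x³ + 15·x + 15 mod 17, then count y ∈ F_17 with y² ≡ rhs.
  x = 0: rhs = 15, matching y values: 7, 10 (2 points).
  x = 1: rhs = 14, matching y values: none (0 points).
  x = 2: rhs = 2, matching y values: 6, 11 (2 points).
  x = 3: rhs = 2, matching y values: 6, 11 (2 points).
  x = 4: rhs = 3, matching y values: none (0 points).
  x = 5: rhs = 11, matching y values: none (0 points).
  x = 6: rhs = 15, matching y values: 7, 10 (2 points).
  x = 7: rhs = 4, matching y values: 2, 15 (2 points).
  x = 8: rhs = 1, matching y values: 1, 16 (2 points).
  x = 9: rhs = 12, matching y values: none (0 points).
  x = 10: rhs = 9, matching y values: 3, 14 (2 points).
  x = 11: rhs = 15, matching y values: 7, 10 (2 points).
  x = 12: rhs = 2, matching y values: 6, 11 (2 points).
  x = 13: rhs = 10, matching y values: none (0 points).
  x = 14: rhs = 11, matching y values: none (0 points).
  x = 15: rhs = 11, matching y values: none (0 points).
  x = 16: rhs = 16, matching y values: 4, 13 (2 points).
Total affine count: 20.
Full point count |E(F_17)| = 20 + 1 = 21.
Hasse bound: |21 − (17+1)| = |3| = 3 ≤ 2√17 ≈ 8.2462 ✓.


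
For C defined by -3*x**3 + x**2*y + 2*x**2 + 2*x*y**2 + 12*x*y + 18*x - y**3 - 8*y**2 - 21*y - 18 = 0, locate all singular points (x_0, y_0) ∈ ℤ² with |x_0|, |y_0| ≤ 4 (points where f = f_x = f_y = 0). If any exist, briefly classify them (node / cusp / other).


Singular points: {(0, -3)}; classification: node.

Compute partial derivatives:
  f_x = -9*x**2 + 2*x*y + 4*x + 2*y**2 + 12*y + 18.
  f_y = x**2 + 4*x*y + 12*x - 3*y**2 - 16*y - 21.
Scan x_0 ∈ {−4, ..., 4}. For each x_0, f_y(x_0, y) is a polynomial in y; find its integer roots y ∈ {−4, ..., 4}, then test f_x and f at those candidates.
  x = -4: f_y(-4, y) = -3*y**2 - 32*y - 53; no integer root y with |y| ≤ 4.
  x = -3: f_y(-3, y) = -3*y**2 - 28*y - 48; no integer root y with |y| ≤ 4.
  x = -2: f_y(-2, y) = -3*y**2 - 24*y - 41; no integer root y with |y| ≤ 4.
  x = -1: f_y(-1, y) = -3*y**2 - 20*y - 32; vanishes at y ∈ {-4}. (-1, -4): f_x = -3 ≠ 0.
  x = 0: f_y(0, y) = -3*y**2 - 16*y - 21; vanishes at y ∈ {-3}. (0, -3): f_x = 0, f = 0 — SINGULAR.
  x = 1: f_y(1, y) = -3*y**2 - 12*y - 8; no integer root y with |y| ≤ 4.
  x = 2: f_y(2, y) = -3*y**2 - 8*y + 7; no integer root y with |y| ≤ 4.
  x = 3: f_y(3, y) = -3*y**2 - 4*y + 24; no integer root y with |y| ≤ 4.
  x = 4: f_y(4, y) = 43 - 3*y**2; no integer root y with |y| ≤ 4.
Only singular point on the grid: (0, -3).
Classify: substitute x = 0 + u, y = -3 + v and expand: f = -3*u**3 + u**2*v - u**2 + 2*u*v**2 - v**3 + v**2.
No constant or linear terms (consistent with a singular point). Quadratic part: -u**2 + v**2. Cubic part: -3*u**3 + u**2*v + 2*u*v**2 - v**3.
The quadratic part v**2 - u**2 = (v − u)(v + u) splits into two distinct linear factors, so there are two distinct tangent lines y − -3 = ±(x − 0) — this is a node (ordinary double point).
Classification: node.


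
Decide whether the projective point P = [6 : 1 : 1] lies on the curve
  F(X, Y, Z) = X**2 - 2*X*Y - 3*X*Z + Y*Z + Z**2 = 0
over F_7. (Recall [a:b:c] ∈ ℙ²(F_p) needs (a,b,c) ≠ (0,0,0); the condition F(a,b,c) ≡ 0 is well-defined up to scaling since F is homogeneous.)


F(6,1,1) ≡ 1 (mod 7); P is NOT on the curve.

Evaluate F(6, 1, 1) term-by-term (mod 7).
  X**2 ↦ 1·36·1·1 = 36
  -2*X*Y ↦ -2·6·1·1 = -12
  -3*X*Z ↦ -3·6·1·1 = -18
  Y*Z ↦ 1·1·1·1 = 1
  Z**2 ↦ 1·1·1·1 = 1
Sum: F(6, 1, 1) = (36) + (-12) + (-18) + (1) + (1) = 8.
Reducing mod 7: 8 ≡ 1 (mod 7).
Since F(a, b, c) ≡ 1 ≠ 0 (mod 7), P does NOT lie on the curve.


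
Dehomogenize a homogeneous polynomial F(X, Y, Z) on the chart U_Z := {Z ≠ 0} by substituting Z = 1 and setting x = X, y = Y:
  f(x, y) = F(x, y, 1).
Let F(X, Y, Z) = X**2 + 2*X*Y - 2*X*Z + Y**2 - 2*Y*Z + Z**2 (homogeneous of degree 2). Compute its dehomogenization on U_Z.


f(x, y) = x**2 + 2*x*y - 2*x + y**2 - 2*y + 1

On U_Z we set Z = 1. Each monomial c·X^i·Y^j·Z^k in F becomes c·x^i·y^j·1^k = c·x^i·y^j.
Substituting Z = 1: F(X, Y, 1) = x**2 + 2*x*y - 2*x + y**2 - 2*y + 1.
Note: deg(f) ≤ deg(F) = 2; strict inequality happens when F is divisible by Z (lost terms).


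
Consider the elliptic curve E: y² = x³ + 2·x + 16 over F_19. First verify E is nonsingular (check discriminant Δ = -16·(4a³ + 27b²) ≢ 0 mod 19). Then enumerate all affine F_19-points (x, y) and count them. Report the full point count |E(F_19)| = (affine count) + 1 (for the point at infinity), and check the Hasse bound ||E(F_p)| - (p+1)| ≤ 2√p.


Affine points = {(0, 4), (0, 15), (1, 0), (2, 3), (2, 16), (3, 7), (3, 12), (6, 4), (6, 15), (11, 1), (11, 18), (12, 1), (12, 18), (13, 4), (13, 15), (15, 1), (15, 18), (17, 2), (17, 17)}; affine count = 19; |E(F_19)| = 20.

Discriminant check: Δ ∝ 4a³ + 27b² = 4·2³ + 27·16² = 4·8 + 27·256 ≡ 9 (mod 19). Nonzero ⇒ E is nonsingular.
For each x ∈ F_19, compute rhs = x³ + 2·x + 16 mod 19, then count y ∈ F_19 with y² ≡ rhs.
  x = 0: rhs = 16, matching y values: 4, 15 (2 points).
  x = 1: rhs = 0, matching y values: 0 (1 points).
  x = 2: rhs = 9, matching y values: 3, 16 (2 points).
  x = 3: rhs = 11, matching y values: 7, 12 (2 points).
  x = 4: rhs = 12, matching y values: none (0 points).
  x = 5: rhs = 18, matching y values: none (0 points).
  x = 6: rhs = 16, matching y values: 4, 15 (2 points).
  x = 7: rhs = 12, matching y values: none (0 points).
  x = 8: rhs = 12, matching y values: none (0 points).
  x = 9: rhs = 3, matching y values: none (0 points).
  x = 10: rhs = 10, matching y values: none (0 points).
  x = 11: rhs = 1, matching y values: 1, 18 (2 points).
  x = 12: rhs = 1, matching y values: 1, 18 (2 points).
  x = 13: rhs = 16, matching y values: 4, 15 (2 points).
  x = 14: rhs = 14, matching y values: none (0 points).
  x = 15: rhs = 1, matching y values: 1, 18 (2 points).
  x = 16: rhs = 2, matching y values: none (0 points).
  x = 17: rhs = 4, matching y values: 2, 17 (2 points).
  x = 18: rhs = 13, matching y values: none (0 points).
Total affine count: 19.
Full point count |E(F_19)| = 19 + 1 = 20.
Hasse bound: |20 − (19+1)| = |0| = 0 ≤ 2√19 ≈ 8.7178 ✓.


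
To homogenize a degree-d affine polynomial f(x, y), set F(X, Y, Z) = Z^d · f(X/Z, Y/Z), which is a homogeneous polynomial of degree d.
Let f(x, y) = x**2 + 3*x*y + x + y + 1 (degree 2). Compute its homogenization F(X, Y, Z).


F(X, Y, Z) = X**2 + 3*X*Y + X*Z + Y*Z + Z**2

deg(f) = 2.
Substitute x = X/Z, y = Y/Z into f, then multiply by Z^2.
  monomial 1·x^2·y^0 ↦ 1·X^2·Y^0·Z^0.
  monomial 3·x^1·y^1 ↦ 3·X^1·Y^1·Z^0.
  monomial 1·x^1·y^0 ↦ 1·X^1·Y^0·Z^1.
  monomial 1·x^0·y^1 ↦ 1·X^0·Y^1·Z^1.
  monomial 1·x^0·y^0 ↦ 1·X^0·Y^0·Z^2.
Collecting: F(X, Y, Z) = X**2 + 3*X*Y + X*Z + Y*Z + Z**2.


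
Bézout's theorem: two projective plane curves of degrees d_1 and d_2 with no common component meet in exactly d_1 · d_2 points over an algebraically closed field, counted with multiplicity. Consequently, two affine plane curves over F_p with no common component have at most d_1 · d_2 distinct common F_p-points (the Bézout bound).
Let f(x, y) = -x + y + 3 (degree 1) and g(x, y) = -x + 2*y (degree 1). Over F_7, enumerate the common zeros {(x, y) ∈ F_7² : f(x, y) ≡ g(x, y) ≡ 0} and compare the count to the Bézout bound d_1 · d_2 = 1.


Common zeros: {(6, 3)}; count = 1; Bézout bound = 1.

deg(f) = 1, deg(g) = 1, so Bézout bound = 1.
Scan x ∈ F_7. For each x, list the y ∈ F_7 with f(x, y) ≡ 0 and those with g(x, y) ≡ 0 (mod 7); the common zeros in that column are the intersection.
  x = 0: f ≡ 0 at y ∈ {4}; g ≡ 0 at y ∈ {0}; common: ∅.
  x = 1: f ≡ 0 at y ∈ {5}; g ≡ 0 at y ∈ {4}; common: ∅.
  x = 2: f ≡ 0 at y ∈ {6}; g ≡ 0 at y ∈ {1}; common: ∅.
  x = 3: f ≡ 0 at y ∈ {0}; g ≡ 0 at y ∈ {5}; common: ∅.
  x = 4: f ≡ 0 at y ∈ {1}; g ≡ 0 at y ∈ {2}; common: ∅.
  x = 5: f ≡ 0 at y ∈ {2}; g ≡ 0 at y ∈ {6}; common: ∅.
  x = 6: f ≡ 0 at y ∈ {3}; g ≡ 0 at y ∈ {3}; common: {3}.
Collecting: common zeros = {(6, 3)}, so the count is 1.
Comparison with the Bézout bound: 1 ≤ 1 = deg(f)·deg(g), as expected for curves with no common component (the bound is attained).


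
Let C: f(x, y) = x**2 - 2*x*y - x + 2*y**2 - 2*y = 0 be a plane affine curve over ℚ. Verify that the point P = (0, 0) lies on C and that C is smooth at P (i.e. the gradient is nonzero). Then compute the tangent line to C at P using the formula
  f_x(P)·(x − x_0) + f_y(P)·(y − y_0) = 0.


Tangent line at P: -x - 2*y = 0.

Step 1: f(0, 0) = 0, so P lies on C.
Step 2: partial derivatives
  f_x(x, y) = 2*x - 2*y - 1, f_y(x, y) = -2*x + 4*y - 2.
  f_x(P) = -1, f_y(P) = -2 (gradient nonzero, so P is smooth).
Step 3: tangent line at P: -1·(x − 0) + -2·(y − 0) = 0.
Expanding: -x - 2*y = 0.


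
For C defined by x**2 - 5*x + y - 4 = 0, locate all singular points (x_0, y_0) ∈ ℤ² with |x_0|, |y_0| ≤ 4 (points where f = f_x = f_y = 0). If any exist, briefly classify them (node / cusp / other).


No singular points in the scanned grid; C is smooth there.

Compute partial derivatives:
  f_x = 2*x - 5.
  f_y = 1.
f_y = 1 is a nonzero constant, so f_y never vanishes: no point (x, y) can satisfy f = f_x = f_y = 0. In particular no (x, y) ∈ {−4, ..., 4}² is singular; the curve is smooth.
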